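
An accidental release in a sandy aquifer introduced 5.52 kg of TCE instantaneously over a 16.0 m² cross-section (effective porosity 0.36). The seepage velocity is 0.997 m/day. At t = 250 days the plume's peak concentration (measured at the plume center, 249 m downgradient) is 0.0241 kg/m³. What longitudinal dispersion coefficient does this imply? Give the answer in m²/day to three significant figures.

At the plume center C_max = M/(n_e·A·√(4πDt)), so D = M²/(4πt·(n_e·A·C_max)²).
n_e·A·C_max = 0.36 × 16.0 × 0.0241 = 0.1388 kg/m.
D = 5.52²/(4π × 250 × 0.1388²) = 0.503 m²/day.

0.503 m²/day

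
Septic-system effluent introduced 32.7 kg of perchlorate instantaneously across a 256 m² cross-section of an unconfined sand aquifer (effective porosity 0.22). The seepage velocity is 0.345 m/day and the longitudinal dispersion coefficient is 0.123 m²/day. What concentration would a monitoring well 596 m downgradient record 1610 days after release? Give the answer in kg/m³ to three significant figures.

0.00146 kg/m³

For an instantaneous plane source, C(x,t) = M/(n_e·A·√(4πDt)) · exp(−(x−vt)²/(4Dt)), with n_e·A the pore (flow) area.
Plume center vt = 0.345 × 1610 = 555.45 m, so the well at 596 m is 40.55 m downgradient of the peak.
√(4πDt) = 49.89 m, giving peak height M/(n_e·A·√(4πDt)) = 32.7/(0.22 × 256 × 49.89) = 0.01164 kg/m³.
(x−vt)²/(4Dt) = (40.55)²/(4 × 0.123 × 1610) = 2.076; exp(−2.076) = 0.1254.
C = 0.01164 × 0.1254 = 0.00146 kg/m³.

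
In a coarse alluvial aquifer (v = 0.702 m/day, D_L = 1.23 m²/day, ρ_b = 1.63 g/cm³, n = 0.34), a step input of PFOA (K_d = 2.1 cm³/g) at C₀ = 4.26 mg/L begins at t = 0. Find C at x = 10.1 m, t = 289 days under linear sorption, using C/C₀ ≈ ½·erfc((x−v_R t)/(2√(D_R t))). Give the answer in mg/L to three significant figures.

3.61 mg/L

Retardation factor R = 1 + ρ_b·K_d/n = 1 + 1.63 × 2.1/0.34 = 11.07.
Sorption retards both mechanisms: v_R = v/R = 0.06341 m/day, D_R = D/R = 0.1111 m²/day.
v_R·t = 0.06341 × 289 = 18.32549 m; 2√(D_R t) = 11.33 m; argument = (10.1 − 18.32549)/11.33 = -0.7260.
C = C₀ × ½·erfc(-0.7260) = 4.26 × 0.8477 = 3.61 mg/L.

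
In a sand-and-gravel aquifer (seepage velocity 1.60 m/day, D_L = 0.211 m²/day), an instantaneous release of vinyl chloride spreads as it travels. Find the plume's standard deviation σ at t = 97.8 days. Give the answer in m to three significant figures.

6.42 m

Dispersive spreading gives a Gaussian with σ² = 2Dt; advection only shifts the center.
σ = √(2 × 0.211 × 97.8) = 6.42 m.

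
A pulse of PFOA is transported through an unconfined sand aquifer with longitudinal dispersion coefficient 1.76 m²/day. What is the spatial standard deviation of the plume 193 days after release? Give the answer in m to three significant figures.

26.1 m

Dispersive spreading gives a Gaussian with σ² = 2Dt; advection only shifts the center.
σ = √(2 × 1.76 × 193) = 26.1 m.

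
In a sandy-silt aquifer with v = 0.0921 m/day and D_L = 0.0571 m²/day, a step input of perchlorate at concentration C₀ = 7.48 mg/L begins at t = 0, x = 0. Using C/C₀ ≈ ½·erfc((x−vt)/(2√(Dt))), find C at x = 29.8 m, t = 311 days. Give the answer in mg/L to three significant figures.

3.16 mg/L

For a continuous step input, C/C₀ ≈ ½·erfc((x−vt)/(2√(Dt))).
vt = 0.0921 × 311 = 28.6431 m and 2√(Dt) = 2√(0.0571 × 311) = 8.428 m.
Argument (x−vt)/(2√(Dt)) = (29.8 − 28.6431)/8.428 = 0.1373; ½·erfc(0.1373) = 0.4230.
C = 7.48 × 0.4230 = 3.16 mg/L.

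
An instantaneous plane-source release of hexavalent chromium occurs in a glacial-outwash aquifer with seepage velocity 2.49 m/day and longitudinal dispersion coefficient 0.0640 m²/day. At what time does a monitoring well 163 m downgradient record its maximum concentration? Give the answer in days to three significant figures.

For the 1D instantaneous-source solution, setting ∂C/∂t = 0 at fixed x gives v²t² + 2Dt − x² = 0, so t = (√(D² + v²x²) − D)/v².
√(D² + v²x²) = √(0.0640² + 2.49² × 163²) = 405.9; v² = 6.2001.
t = (405.9 − 0.0640)/6.2001 = 65.5 days (vs. the pure-advection estimate x/v = 65.5 d).

65.5 days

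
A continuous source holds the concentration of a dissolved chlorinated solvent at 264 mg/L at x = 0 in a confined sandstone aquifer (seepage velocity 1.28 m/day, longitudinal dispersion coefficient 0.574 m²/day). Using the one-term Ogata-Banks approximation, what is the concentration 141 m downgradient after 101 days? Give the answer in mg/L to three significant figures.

For a continuous step input, C/C₀ ≈ ½·erfc((x−vt)/(2√(Dt))).
vt = 1.28 × 101 = 129.28 m and 2√(Dt) = 2√(0.574 × 101) = 15.23 m.
Argument (x−vt)/(2√(Dt)) = (141 − 129.28)/15.23 = 0.7695; ½·erfc(0.7695) = 0.1382.
C = 264 × 0.1382 = 36.5 mg/L.

36.5 mg/L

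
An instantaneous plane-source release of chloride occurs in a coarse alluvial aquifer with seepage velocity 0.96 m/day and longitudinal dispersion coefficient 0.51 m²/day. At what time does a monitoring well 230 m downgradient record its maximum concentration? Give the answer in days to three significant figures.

239 days

For the 1D instantaneous-source solution, setting ∂C/∂t = 0 at fixed x gives v²t² + 2Dt − x² = 0, so t = (√(D² + v²x²) − D)/v².
√(D² + v²x²) = √(0.51² + 0.96² × 230²) = 220.8; v² = 0.9216.
t = (220.8 − 0.51)/0.9216 = 239 days (vs. the pure-advection estimate x/v = 240 d).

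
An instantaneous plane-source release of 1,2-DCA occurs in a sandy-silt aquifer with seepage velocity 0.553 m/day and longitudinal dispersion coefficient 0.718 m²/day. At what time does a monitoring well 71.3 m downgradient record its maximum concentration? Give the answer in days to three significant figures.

For the 1D instantaneous-source solution, setting ∂C/∂t = 0 at fixed x gives v²t² + 2Dt − x² = 0, so t = (√(D² + v²x²) − D)/v².
√(D² + v²x²) = √(0.718² + 0.553² × 71.3²) = 39.44; v² = 0.305809.
t = (39.44 − 0.718)/0.305809 = 127 days (vs. the pure-advection estimate x/v = 129 d).

127 days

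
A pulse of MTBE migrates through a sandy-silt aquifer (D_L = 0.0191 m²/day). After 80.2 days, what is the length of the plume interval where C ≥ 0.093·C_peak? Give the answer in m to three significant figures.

The plume is Gaussian with σ = √(2Dt) = √(2 × 0.0191 × 80.2) = 1.750 m.
C/C_peak = exp(−Δx²/(2σ²)) = 0.093 ⇒ Δx = σ·√(−2 ln 0.093) = 1.750 × 2.180 = 3.815 m.
Width = 2Δx = 7.63 m.

7.63 m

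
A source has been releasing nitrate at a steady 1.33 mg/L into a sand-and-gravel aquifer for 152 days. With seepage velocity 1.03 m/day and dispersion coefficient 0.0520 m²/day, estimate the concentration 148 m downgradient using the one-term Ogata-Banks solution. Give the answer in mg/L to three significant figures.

1.31 mg/L

For a continuous step input, C/C₀ ≈ ½·erfc((x−vt)/(2√(Dt))).
vt = 1.03 × 152 = 156.56 m and 2√(Dt) = 2√(0.0520 × 152) = 5.623 m.
Argument (x−vt)/(2√(Dt)) = (148 − 156.56)/5.623 = -1.522; ½·erfc(-1.522) = 0.9843.
C = 1.33 × 0.9843 = 1.31 mg/L.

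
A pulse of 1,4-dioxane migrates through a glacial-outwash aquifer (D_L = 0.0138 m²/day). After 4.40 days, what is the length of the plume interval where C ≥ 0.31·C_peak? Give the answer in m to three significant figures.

1.07 m

The plume is Gaussian with σ = √(2Dt) = √(2 × 0.0138 × 4.40) = 0.3485 m.
C/C_peak = exp(−Δx²/(2σ²)) = 0.31 ⇒ Δx = σ·√(−2 ln 0.31) = 0.3485 × 1.530 = 0.5332 m.
Width = 2Δx = 1.07 m.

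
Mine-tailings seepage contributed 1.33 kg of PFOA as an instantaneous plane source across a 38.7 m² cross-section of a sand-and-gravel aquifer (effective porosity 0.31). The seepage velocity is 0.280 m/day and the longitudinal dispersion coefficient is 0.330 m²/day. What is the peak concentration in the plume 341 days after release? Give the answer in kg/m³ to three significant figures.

0.00295 kg/m³

The peak of an instantaneous 1D plume sits at x = vt; there the Gaussian factor is 1 and C_max = M/(n_e·A·√(4πDt)), where n_e·A is the pore area the mass is dissolved in.
√(4πDt) = √(4π × 0.330 × 341) = 37.60 m, so C_max = 1.33/(0.31 × 38.7 × 37.60) = 0.00295 kg/m³.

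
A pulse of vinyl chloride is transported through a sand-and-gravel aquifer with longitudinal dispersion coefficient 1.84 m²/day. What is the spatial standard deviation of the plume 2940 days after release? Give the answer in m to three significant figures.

104 m

Dispersive spreading gives a Gaussian with σ² = 2Dt; advection only shifts the center.
σ = √(2 × 1.84 × 2940) = 104 m.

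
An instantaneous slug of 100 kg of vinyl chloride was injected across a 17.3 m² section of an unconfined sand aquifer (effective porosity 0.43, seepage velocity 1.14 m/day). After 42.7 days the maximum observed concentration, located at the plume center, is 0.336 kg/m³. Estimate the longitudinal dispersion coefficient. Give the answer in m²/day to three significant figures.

At the plume center C_max = M/(n_e·A·√(4πDt)), so D = M²/(4πt·(n_e·A·C_max)²).
n_e·A·C_max = 0.43 × 17.3 × 0.336 = 2.500 kg/m.
D = 100²/(4π × 42.7 × 2.500²) = 2.98 m²/day.

2.98 m²/day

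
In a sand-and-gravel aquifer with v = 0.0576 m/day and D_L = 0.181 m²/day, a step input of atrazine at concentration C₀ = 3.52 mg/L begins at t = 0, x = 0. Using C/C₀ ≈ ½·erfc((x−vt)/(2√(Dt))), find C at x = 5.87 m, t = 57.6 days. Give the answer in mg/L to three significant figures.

1.01 mg/L

For a continuous step input, C/C₀ ≈ ½·erfc((x−vt)/(2√(Dt))).
vt = 0.0576 × 57.6 = 3.31776 m and 2√(Dt) = 2√(0.181 × 57.6) = 6.458 m.
Argument (x−vt)/(2√(Dt)) = (5.87 − 3.31776)/6.458 = 0.3952; ½·erfc(0.3952) = 0.2881.
C = 3.52 × 0.2881 = 1.01 mg/L.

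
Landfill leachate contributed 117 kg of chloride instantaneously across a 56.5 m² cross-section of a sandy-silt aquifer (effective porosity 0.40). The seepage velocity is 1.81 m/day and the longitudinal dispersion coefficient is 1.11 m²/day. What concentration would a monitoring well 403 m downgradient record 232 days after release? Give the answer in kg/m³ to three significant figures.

For an instantaneous plane source, C(x,t) = M/(n_e·A·√(4πDt)) · exp(−(x−vt)²/(4Dt)), with n_e·A the pore (flow) area.
Plume center vt = 1.81 × 232 = 419.92 m, so the well at 403 m is 16.92 m upgradient of the peak.
√(4πDt) = 56.89 m, giving peak height M/(n_e·A·√(4πDt)) = 117/(0.40 × 56.5 × 56.89) = 0.09100 kg/m³.
(x−vt)²/(4Dt) = (-16.92)²/(4 × 1.11 × 232) = 0.2779; exp(−0.2779) = 0.7574.
C = 0.09100 × 0.7574 = 0.0689 kg/m³.

0.0689 kg/m³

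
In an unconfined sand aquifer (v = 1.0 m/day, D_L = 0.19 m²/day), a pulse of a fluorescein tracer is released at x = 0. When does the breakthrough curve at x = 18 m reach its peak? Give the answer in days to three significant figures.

For the 1D instantaneous-source solution, setting ∂C/∂t = 0 at fixed x gives v²t² + 2Dt − x² = 0, so t = (√(D² + v²x²) − D)/v².
√(D² + v²x²) = √(0.19² + 1.0² × 18²) = 18.00; v² = 1.
t = (18.00 − 0.19)/1 = 17.8 days (vs. the pure-advection estimate x/v = 18.0 d).

17.8 days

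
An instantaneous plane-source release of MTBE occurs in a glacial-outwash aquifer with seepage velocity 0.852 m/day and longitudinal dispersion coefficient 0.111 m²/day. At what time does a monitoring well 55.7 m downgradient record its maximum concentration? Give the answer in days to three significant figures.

For the 1D instantaneous-source solution, setting ∂C/∂t = 0 at fixed x gives v²t² + 2Dt − x² = 0, so t = (√(D² + v²x²) − D)/v².
√(D² + v²x²) = √(0.111² + 0.852² × 55.7²) = 47.46; v² = 0.725904.
t = (47.46 − 0.111)/0.725904 = 65.2 days (vs. the pure-advection estimate x/v = 65.4 d).

65.2 days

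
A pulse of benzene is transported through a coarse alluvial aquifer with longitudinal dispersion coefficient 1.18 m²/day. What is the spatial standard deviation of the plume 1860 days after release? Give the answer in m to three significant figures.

Dispersive spreading gives a Gaussian with σ² = 2Dt; advection only shifts the center.
σ = √(2 × 1.18 × 1860) = 66.3 m.

66.3 m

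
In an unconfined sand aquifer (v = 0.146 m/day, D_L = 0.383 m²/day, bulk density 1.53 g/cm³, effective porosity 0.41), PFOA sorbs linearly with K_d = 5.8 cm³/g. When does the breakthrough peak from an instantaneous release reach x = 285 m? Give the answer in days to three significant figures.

43800 days

Retardation factor R = 1 + ρ_b·K_d/n = 1 + 1.53 × 5.8/0.41 = 22.64.
Sorption retards both mechanisms: v_R = v/R = 0.006449 m/day, D_R = D/R = 0.01692 m²/day.
Peak time from v_R²t² + 2D_R t − x² = 0: t = (√(D_R² + v_R²x²) − D_R)/v_R².
√(D_R² + v_R²x²) = √(0.01692² + 0.006449² × 285²) = 1.838; v_R² = 4.159e-05.
t = (1.838 − 0.01692)/4.159e-05 = 43800 days.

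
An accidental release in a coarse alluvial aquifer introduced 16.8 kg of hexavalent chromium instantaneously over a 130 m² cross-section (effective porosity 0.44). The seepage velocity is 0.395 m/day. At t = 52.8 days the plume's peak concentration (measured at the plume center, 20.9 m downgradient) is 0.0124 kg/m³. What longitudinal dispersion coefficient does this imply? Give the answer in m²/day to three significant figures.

0.846 m²/day

At the plume center C_max = M/(n_e·A·√(4πDt)), so D = M²/(4πt·(n_e·A·C_max)²).
n_e·A·C_max = 0.44 × 130 × 0.0124 = 0.7093 kg/m.
D = 16.8²/(4π × 52.8 × 0.7093²) = 0.846 m²/day.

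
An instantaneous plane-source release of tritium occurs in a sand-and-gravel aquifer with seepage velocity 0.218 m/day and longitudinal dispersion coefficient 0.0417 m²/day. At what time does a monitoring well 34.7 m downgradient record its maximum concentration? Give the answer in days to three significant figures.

158 days

For the 1D instantaneous-source solution, setting ∂C/∂t = 0 at fixed x gives v²t² + 2Dt − x² = 0, so t = (√(D² + v²x²) − D)/v².
√(D² + v²x²) = √(0.0417² + 0.218² × 34.7²) = 7.565; v² = 0.047524.
t = (7.565 − 0.0417)/0.047524 = 158 days (vs. the pure-advection estimate x/v = 159 d).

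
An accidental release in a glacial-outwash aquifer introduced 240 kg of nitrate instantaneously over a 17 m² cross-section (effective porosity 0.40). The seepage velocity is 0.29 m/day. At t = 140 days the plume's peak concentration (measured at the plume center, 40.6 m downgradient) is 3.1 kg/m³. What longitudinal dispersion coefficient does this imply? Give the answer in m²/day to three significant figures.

At the plume center C_max = M/(n_e·A·√(4πDt)), so D = M²/(4πt·(n_e·A·C_max)²).
n_e·A·C_max = 0.40 × 17 × 3.1 = 21.08 kg/m.
D = 240²/(4π × 140 × 21.08²) = 0.0737 m²/day.

0.0737 m²/day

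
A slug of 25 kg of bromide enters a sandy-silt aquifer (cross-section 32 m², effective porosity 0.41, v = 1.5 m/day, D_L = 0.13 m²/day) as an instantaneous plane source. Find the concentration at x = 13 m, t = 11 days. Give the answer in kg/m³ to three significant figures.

For an instantaneous plane source, C(x,t) = M/(n_e·A·√(4πDt)) · exp(−(x−vt)²/(4Dt)), with n_e·A the pore (flow) area.
Plume center vt = 1.5 × 11 = 16.5 m, so the well at 13 m is 3.5 m upgradient of the peak.
√(4πDt) = 4.239 m, giving peak height M/(n_e·A·√(4πDt)) = 25/(0.41 × 32 × 4.239) = 0.4495 kg/m³.
(x−vt)²/(4Dt) = (-3.5)²/(4 × 0.13 × 11) = 2.142; exp(−2.142) = 0.1174.
C = 0.4495 × 0.1174 = 0.0528 kg/m³.

0.0528 kg/m³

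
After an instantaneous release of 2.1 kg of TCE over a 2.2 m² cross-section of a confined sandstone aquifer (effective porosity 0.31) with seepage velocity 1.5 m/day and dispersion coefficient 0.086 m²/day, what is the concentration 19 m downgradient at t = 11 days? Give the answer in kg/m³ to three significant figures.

For an instantaneous plane source, C(x,t) = M/(n_e·A·√(4πDt)) · exp(−(x−vt)²/(4Dt)), with n_e·A the pore (flow) area.
Plume center vt = 1.5 × 11 = 16.5 m, so the well at 19 m is 2.5 m downgradient of the peak.
√(4πDt) = 3.448 m, giving peak height M/(n_e·A·√(4πDt)) = 2.1/(0.31 × 2.2 × 3.448) = 0.8930 kg/m³.
(x−vt)²/(4Dt) = (2.5)²/(4 × 0.086 × 11) = 1.652; exp(−1.652) = 0.1917.
C = 0.8930 × 0.1917 = 0.171 kg/m³.

0.171 kg/m³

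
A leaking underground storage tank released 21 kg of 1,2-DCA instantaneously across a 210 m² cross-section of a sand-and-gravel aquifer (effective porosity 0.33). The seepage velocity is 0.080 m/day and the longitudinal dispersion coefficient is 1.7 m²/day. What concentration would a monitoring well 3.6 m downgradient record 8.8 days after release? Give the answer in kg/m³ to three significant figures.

0.0192 kg/m³

For an instantaneous plane source, C(x,t) = M/(n_e·A·√(4πDt)) · exp(−(x−vt)²/(4Dt)), with n_e·A the pore (flow) area.
Plume center vt = 0.080 × 8.8 = 0.704 m, so the well at 3.6 m is 2.896 m downgradient of the peak.
√(4πDt) = 13.71 m, giving peak height M/(n_e·A·√(4πDt)) = 21/(0.33 × 210 × 13.71) = 0.02210 kg/m³.
(x−vt)²/(4Dt) = (2.896)²/(4 × 1.7 × 8.8) = 0.1402; exp(−0.1402) = 0.8692.
C = 0.02210 × 0.8692 = 0.0192 kg/m³.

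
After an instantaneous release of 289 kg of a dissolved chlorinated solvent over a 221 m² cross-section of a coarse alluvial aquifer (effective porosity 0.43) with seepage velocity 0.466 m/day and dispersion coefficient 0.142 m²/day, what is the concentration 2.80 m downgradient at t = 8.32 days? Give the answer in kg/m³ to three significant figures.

For an instantaneous plane source, C(x,t) = M/(n_e·A·√(4πDt)) · exp(−(x−vt)²/(4Dt)), with n_e·A the pore (flow) area.
Plume center vt = 0.466 × 8.32 = 3.87712 m, so the well at 2.80 m is 1.07712 m upgradient of the peak.
√(4πDt) = 3.853 m, giving peak height M/(n_e·A·√(4πDt)) = 289/(0.43 × 221 × 3.853) = 0.7893 kg/m³.
(x−vt)²/(4Dt) = (-1.07712)²/(4 × 0.142 × 8.32) = 0.2455; exp(−0.2455) = 0.7823.
C = 0.7893 × 0.7823 = 0.617 kg/m³.

0.617 kg/m³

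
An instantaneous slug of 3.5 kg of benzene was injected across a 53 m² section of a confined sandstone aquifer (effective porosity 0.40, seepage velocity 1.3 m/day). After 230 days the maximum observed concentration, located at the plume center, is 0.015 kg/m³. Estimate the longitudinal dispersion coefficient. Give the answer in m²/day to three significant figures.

0.0419 m²/day

At the plume center C_max = M/(n_e·A·√(4πDt)), so D = M²/(4πt·(n_e·A·C_max)²).
n_e·A·C_max = 0.40 × 53 × 0.015 = 0.3180 kg/m.
D = 3.5²/(4π × 230 × 0.3180²) = 0.0419 m²/day.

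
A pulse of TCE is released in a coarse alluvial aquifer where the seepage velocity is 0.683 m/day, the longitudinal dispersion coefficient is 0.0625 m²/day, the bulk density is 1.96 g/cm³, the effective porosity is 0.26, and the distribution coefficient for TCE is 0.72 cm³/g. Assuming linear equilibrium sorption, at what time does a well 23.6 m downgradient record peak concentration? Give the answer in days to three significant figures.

Retardation factor R = 1 + ρ_b·K_d/n = 1 + 1.96 × 0.72/0.26 = 6.428.
Sorption retards both mechanisms: v_R = v/R = 0.1063 m/day, D_R = D/R = 0.009723 m²/day.
Peak time from v_R²t² + 2D_R t − x² = 0: t = (√(D_R² + v_R²x²) − D_R)/v_R².
√(D_R² + v_R²x²) = √(0.009723² + 0.1063² × 23.6²) = 2.509; v_R² = 0.01130.
t = (2.509 − 0.009723)/0.01130 = 221 days.

221 days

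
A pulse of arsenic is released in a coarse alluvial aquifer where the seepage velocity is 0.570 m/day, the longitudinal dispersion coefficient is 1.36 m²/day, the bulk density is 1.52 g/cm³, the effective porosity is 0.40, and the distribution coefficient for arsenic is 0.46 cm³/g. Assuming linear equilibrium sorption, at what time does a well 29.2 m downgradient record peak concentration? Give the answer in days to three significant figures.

130 days

Retardation factor R = 1 + ρ_b·K_d/n = 1 + 1.52 × 0.46/0.40 = 2.748.
Sorption retards both mechanisms: v_R = v/R = 0.2074 m/day, D_R = D/R = 0.4949 m²/day.
Peak time from v_R²t² + 2D_R t − x² = 0: t = (√(D_R² + v_R²x²) − D_R)/v_R².
√(D_R² + v_R²x²) = √(0.4949² + 0.2074² × 29.2²) = 6.076; v_R² = 0.04301.
t = (6.076 − 0.4949)/0.04301 = 130 days.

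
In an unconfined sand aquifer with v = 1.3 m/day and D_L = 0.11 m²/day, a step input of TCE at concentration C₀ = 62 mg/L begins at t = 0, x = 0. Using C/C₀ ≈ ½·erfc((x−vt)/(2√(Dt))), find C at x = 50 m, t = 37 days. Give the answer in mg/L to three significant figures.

15.7 mg/L

For a continuous step input, C/C₀ ≈ ½·erfc((x−vt)/(2√(Dt))).
vt = 1.3 × 37 = 48.1 m and 2√(Dt) = 2√(0.11 × 37) = 4.035 m.
Argument (x−vt)/(2√(Dt)) = (50 − 48.1)/4.035 = 0.4709; ½·erfc(0.4709) = 0.2527.
C = 62 × 0.2527 = 15.7 mg/L.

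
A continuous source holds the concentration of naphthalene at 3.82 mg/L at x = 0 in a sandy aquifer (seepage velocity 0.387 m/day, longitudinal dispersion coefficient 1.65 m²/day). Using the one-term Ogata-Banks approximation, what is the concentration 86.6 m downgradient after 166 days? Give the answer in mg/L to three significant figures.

For a continuous step input, C/C₀ ≈ ½·erfc((x−vt)/(2√(Dt))).
vt = 0.387 × 166 = 64.242 m and 2√(Dt) = 2√(1.65 × 166) = 33.10 m.
Argument (x−vt)/(2√(Dt)) = (86.6 − 64.242)/33.10 = 0.6755; ½·erfc(0.6755) = 0.1697.
C = 3.82 × 0.1697 = 0.648 mg/L.

0.648 mg/L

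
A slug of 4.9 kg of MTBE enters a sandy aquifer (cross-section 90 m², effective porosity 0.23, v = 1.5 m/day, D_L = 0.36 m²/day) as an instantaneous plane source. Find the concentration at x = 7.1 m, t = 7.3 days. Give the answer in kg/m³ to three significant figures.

For an instantaneous plane source, C(x,t) = M/(n_e·A·√(4πDt)) · exp(−(x−vt)²/(4Dt)), with n_e·A the pore (flow) area.
Plume center vt = 1.5 × 7.3 = 10.95 m, so the well at 7.1 m is 3.85 m upgradient of the peak.
√(4πDt) = 5.747 m, giving peak height M/(n_e·A·√(4πDt)) = 4.9/(0.23 × 90 × 5.747) = 0.04119 kg/m³.
(x−vt)²/(4Dt) = (-3.85)²/(4 × 0.36 × 7.3) = 1.410; exp(−1.410) = 0.2441.
C = 0.04119 × 0.2441 = 0.0101 kg/m³.

0.0101 kg/m³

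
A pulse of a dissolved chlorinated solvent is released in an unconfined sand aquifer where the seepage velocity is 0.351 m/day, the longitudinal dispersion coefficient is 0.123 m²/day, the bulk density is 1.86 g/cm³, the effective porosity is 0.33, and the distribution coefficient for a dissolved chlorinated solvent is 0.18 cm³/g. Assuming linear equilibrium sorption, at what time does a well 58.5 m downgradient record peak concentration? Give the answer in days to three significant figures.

Retardation factor R = 1 + ρ_b·K_d/n = 1 + 1.86 × 0.18/0.33 = 2.015.
Sorption retards both mechanisms: v_R = v/R = 0.1742 m/day, D_R = D/R = 0.06104 m²/day.
Peak time from v_R²t² + 2D_R t − x² = 0: t = (√(D_R² + v_R²x²) − D_R)/v_R².
√(D_R² + v_R²x²) = √(0.06104² + 0.1742² × 58.5²) = 10.19; v_R² = 0.03035.
t = (10.19 − 0.06104)/0.03035 = 334 days.

334 days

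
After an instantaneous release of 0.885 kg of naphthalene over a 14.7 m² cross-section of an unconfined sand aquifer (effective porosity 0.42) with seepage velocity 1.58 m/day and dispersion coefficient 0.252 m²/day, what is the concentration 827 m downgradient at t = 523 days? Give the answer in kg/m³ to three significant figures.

0.00352 kg/m³

For an instantaneous plane source, C(x,t) = M/(n_e·A·√(4πDt)) · exp(−(x−vt)²/(4Dt)), with n_e·A the pore (flow) area.
Plume center vt = 1.58 × 523 = 826.34 m, so the well at 827 m is 0.66 m downgradient of the peak.
√(4πDt) = 40.70 m, giving peak height M/(n_e·A·√(4πDt)) = 0.885/(0.42 × 14.7 × 40.70) = 0.003522 kg/m³.
(x−vt)²/(4Dt) = (0.66)²/(4 × 0.252 × 523) = 0.0008263; exp(−0.0008263) = 0.9992.
C = 0.003522 × 0.9992 = 0.00352 kg/m³.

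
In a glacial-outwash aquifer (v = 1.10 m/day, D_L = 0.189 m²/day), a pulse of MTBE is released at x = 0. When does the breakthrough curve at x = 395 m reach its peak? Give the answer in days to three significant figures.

359 days

For the 1D instantaneous-source solution, setting ∂C/∂t = 0 at fixed x gives v²t² + 2Dt − x² = 0, so t = (√(D² + v²x²) − D)/v².
√(D² + v²x²) = √(0.189² + 1.10² × 395²) = 434.5; v² = 1.21.
t = (434.5 − 0.189)/1.21 = 359 days (vs. the pure-advection estimate x/v = 359 d).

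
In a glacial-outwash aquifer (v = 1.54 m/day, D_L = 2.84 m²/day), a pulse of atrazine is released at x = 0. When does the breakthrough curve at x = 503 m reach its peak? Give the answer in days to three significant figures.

325 days

For the 1D instantaneous-source solution, setting ∂C/∂t = 0 at fixed x gives v²t² + 2Dt − x² = 0, so t = (√(D² + v²x²) − D)/v².
√(D² + v²x²) = √(2.84² + 1.54² × 503²) = 774.6; v² = 2.3716.
t = (774.6 − 2.84)/2.3716 = 325 days (vs. the pure-advection estimate x/v = 327 d).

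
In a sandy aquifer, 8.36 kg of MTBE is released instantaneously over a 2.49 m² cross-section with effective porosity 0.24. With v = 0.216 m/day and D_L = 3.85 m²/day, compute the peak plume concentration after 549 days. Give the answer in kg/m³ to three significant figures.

0.0858 kg/m³

The peak of an instantaneous 1D plume sits at x = vt; there the Gaussian factor is 1 and C_max = M/(n_e·A·√(4πDt)), where n_e·A is the pore area the mass is dissolved in.
√(4πDt) = √(4π × 3.85 × 549) = 163.0 m, so C_max = 8.36/(0.24 × 2.49 × 163.0) = 0.0858 kg/m³.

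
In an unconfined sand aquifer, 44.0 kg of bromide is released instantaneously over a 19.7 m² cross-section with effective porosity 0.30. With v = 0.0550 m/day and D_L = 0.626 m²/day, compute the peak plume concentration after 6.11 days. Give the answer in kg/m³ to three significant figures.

The peak of an instantaneous 1D plume sits at x = vt; there the Gaussian factor is 1 and C_max = M/(n_e·A·√(4πDt)), where n_e·A is the pore area the mass is dissolved in.
√(4πDt) = √(4π × 0.626 × 6.11) = 6.933 m, so C_max = 44.0/(0.30 × 19.7 × 6.933) = 1.07 kg/m³.

1.07 kg/m³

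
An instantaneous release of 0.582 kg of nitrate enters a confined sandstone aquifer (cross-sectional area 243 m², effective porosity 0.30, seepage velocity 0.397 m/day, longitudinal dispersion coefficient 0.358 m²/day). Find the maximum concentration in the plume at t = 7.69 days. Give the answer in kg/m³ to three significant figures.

0.00136 kg/m³

The peak of an instantaneous 1D plume sits at x = vt; there the Gaussian factor is 1 and C_max = M/(n_e·A·√(4πDt)), where n_e·A is the pore area the mass is dissolved in.
√(4πDt) = √(4π × 0.358 × 7.69) = 5.882 m, so C_max = 0.582/(0.30 × 243 × 5.882) = 0.00136 kg/m³.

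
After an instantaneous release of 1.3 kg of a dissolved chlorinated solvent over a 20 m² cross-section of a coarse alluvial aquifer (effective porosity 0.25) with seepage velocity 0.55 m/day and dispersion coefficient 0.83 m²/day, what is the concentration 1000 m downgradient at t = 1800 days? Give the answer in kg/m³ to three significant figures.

For an instantaneous plane source, C(x,t) = M/(n_e·A·√(4πDt)) · exp(−(x−vt)²/(4Dt)), with n_e·A the pore (flow) area.
Plume center vt = 0.55 × 1800 = 990 m, so the well at 1000 m is 10 m downgradient of the peak.
√(4πDt) = 137.0 m, giving peak height M/(n_e·A·√(4πDt)) = 1.3/(0.25 × 20 × 137.0) = 0.001898 kg/m³.
(x−vt)²/(4Dt) = (10)²/(4 × 0.83 × 1800) = 0.01673; exp(−0.01673) = 0.9834.
C = 0.001898 × 0.9834 = 0.00187 kg/m³.

0.00187 kg/m³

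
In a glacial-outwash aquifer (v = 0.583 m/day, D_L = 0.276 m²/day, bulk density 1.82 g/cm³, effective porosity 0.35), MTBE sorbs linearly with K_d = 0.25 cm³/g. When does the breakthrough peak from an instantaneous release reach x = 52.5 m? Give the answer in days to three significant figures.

205 days

Retardation factor R = 1 + ρ_b·K_d/n = 1 + 1.82 × 0.25/0.35 = 2.300.
Sorption retards both mechanisms: v_R = v/R = 0.2535 m/day, D_R = D/R = 0.1200 m²/day.
Peak time from v_R²t² + 2D_R t − x² = 0: t = (√(D_R² + v_R²x²) − D_R)/v_R².
√(D_R² + v_R²x²) = √(0.1200² + 0.2535² × 52.5²) = 13.31; v_R² = 0.06426.
t = (13.31 − 0.1200)/0.06426 = 205 days.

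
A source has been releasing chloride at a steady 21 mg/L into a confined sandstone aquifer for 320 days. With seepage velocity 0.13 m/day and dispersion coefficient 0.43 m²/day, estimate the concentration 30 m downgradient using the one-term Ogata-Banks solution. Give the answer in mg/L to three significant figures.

For a continuous step input, C/C₀ ≈ ½·erfc((x−vt)/(2√(Dt))).
vt = 0.13 × 320 = 41.6 m and 2√(Dt) = 2√(0.43 × 320) = 23.46 m.
Argument (x−vt)/(2√(Dt)) = (30 − 41.6)/23.46 = -0.4945; ½·erfc(-0.4945) = 0.7578.
C = 21 × 0.7578 = 15.9 mg/L.

15.9 mg/L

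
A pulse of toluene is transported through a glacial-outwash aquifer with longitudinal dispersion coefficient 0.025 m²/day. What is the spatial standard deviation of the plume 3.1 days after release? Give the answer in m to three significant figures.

0.394 m

Dispersive spreading gives a Gaussian with σ² = 2Dt; advection only shifts the center.
σ = √(2 × 0.025 × 3.1) = 0.394 m.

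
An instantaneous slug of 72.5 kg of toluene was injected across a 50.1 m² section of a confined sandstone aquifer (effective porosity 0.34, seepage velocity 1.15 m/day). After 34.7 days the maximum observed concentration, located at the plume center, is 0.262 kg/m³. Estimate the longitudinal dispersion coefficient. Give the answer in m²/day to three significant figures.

At the plume center C_max = M/(n_e·A·√(4πDt)), so D = M²/(4πt·(n_e·A·C_max)²).
n_e·A·C_max = 0.34 × 50.1 × 0.262 = 4.463 kg/m.
D = 72.5²/(4π × 34.7 × 4.463²) = 0.605 m²/day.

0.605 m²/day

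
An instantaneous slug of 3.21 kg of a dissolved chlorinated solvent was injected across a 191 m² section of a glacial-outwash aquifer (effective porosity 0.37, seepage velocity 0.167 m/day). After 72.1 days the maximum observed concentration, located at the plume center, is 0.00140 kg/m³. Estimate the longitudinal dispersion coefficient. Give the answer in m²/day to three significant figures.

1.16 m²/day

At the plume center C_max = M/(n_e·A·√(4πDt)), so D = M²/(4πt·(n_e·A·C_max)²).
n_e·A·C_max = 0.37 × 191 × 0.00140 = 0.09894 kg/m.
D = 3.21²/(4π × 72.1 × 0.09894²) = 1.16 m²/day.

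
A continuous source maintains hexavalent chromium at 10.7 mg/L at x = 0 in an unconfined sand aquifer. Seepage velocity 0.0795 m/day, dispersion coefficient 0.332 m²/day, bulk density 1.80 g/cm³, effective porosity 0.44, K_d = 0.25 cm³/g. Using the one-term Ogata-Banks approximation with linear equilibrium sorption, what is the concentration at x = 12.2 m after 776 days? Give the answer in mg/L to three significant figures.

9.35 mg/L

Retardation factor R = 1 + ρ_b·K_d/n = 1 + 1.80 × 0.25/0.44 = 2.023.
Sorption retards both mechanisms: v_R = v/R = 0.03930 m/day, D_R = D/R = 0.1641 m²/day.
v_R·t = 0.03930 × 776 = 30.4968 m; 2√(D_R t) = 22.57 m; argument = (12.2 − 30.4968)/22.57 = -0.8107.
C = C₀ × ½·erfc(-0.8107) = 10.7 × 0.8742 = 9.35 mg/L.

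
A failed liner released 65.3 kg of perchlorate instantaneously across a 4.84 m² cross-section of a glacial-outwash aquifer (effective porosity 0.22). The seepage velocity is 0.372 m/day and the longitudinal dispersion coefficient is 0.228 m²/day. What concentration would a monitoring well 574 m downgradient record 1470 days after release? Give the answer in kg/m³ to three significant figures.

0.545 kg/m³

For an instantaneous plane source, C(x,t) = M/(n_e·A·√(4πDt)) · exp(−(x−vt)²/(4Dt)), with n_e·A the pore (flow) area.
Plume center vt = 0.372 × 1470 = 546.84 m, so the well at 574 m is 27.16 m downgradient of the peak.
√(4πDt) = 64.90 m, giving peak height M/(n_e·A·√(4πDt)) = 65.3/(0.22 × 4.84 × 64.90) = 0.9449 kg/m³.
(x−vt)²/(4Dt) = (27.16)²/(4 × 0.228 × 1470) = 0.5502; exp(−0.5502) = 0.5768.
C = 0.9449 × 0.5768 = 0.545 kg/m³.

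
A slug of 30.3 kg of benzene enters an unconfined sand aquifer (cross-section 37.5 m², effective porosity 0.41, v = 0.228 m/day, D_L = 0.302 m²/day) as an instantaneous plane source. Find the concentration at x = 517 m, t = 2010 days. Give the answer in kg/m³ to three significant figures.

For an instantaneous plane source, C(x,t) = M/(n_e·A·√(4πDt)) · exp(−(x−vt)²/(4Dt)), with n_e·A the pore (flow) area.
Plume center vt = 0.228 × 2010 = 458.28 m, so the well at 517 m is 58.72 m downgradient of the peak.
√(4πDt) = 87.34 m, giving peak height M/(n_e·A·√(4πDt)) = 30.3/(0.41 × 37.5 × 87.34) = 0.02256 kg/m³.
(x−vt)²/(4Dt) = (58.72)²/(4 × 0.302 × 2010) = 1.420; exp(−1.420) = 0.2417.
C = 0.02256 × 0.2417 = 0.00545 kg/m³.

0.00545 kg/m³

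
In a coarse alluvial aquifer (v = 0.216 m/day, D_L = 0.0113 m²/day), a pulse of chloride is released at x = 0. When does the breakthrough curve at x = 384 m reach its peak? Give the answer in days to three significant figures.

For the 1D instantaneous-source solution, setting ∂C/∂t = 0 at fixed x gives v²t² + 2Dt − x² = 0, so t = (√(D² + v²x²) − D)/v².
√(D² + v²x²) = √(0.0113² + 0.216² × 384²) = 82.94; v² = 0.046656.
t = (82.94 − 0.0113)/0.046656 = 1780 days (vs. the pure-advection estimate x/v = 1780 d).

1780 days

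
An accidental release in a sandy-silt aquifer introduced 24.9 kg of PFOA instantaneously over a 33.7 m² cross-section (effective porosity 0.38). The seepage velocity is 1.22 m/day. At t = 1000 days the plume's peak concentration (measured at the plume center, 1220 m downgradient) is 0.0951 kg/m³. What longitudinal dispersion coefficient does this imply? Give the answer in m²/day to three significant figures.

At the plume center C_max = M/(n_e·A·√(4πDt)), so D = M²/(4πt·(n_e·A·C_max)²).
n_e·A·C_max = 0.38 × 33.7 × 0.0951 = 1.218 kg/m.
D = 24.9²/(4π × 1000 × 1.218²) = 0.0333 m²/day.

0.0333 m²/day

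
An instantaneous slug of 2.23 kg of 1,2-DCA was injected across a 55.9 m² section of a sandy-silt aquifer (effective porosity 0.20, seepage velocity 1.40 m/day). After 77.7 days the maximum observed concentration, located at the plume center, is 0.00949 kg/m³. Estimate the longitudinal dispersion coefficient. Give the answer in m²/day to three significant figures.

0.452 m²/day

At the plume center C_max = M/(n_e·A·√(4πDt)), so D = M²/(4πt·(n_e·A·C_max)²).
n_e·A·C_max = 0.20 × 55.9 × 0.00949 = 0.1061 kg/m.
D = 2.23²/(4π × 77.7 × 0.1061²) = 0.452 m²/day.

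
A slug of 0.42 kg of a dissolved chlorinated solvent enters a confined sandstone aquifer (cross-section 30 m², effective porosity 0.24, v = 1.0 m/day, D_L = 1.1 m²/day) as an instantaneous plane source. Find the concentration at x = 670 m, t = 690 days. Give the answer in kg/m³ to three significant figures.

0.000524 kg/m³

For an instantaneous plane source, C(x,t) = M/(n_e·A·√(4πDt)) · exp(−(x−vt)²/(4Dt)), with n_e·A the pore (flow) area.
Plume center vt = 1.0 × 690 = 690 m, so the well at 670 m is 20 m upgradient of the peak.
√(4πDt) = 97.66 m, giving peak height M/(n_e·A·√(4πDt)) = 0.42/(0.24 × 30 × 97.66) = 0.0005973 kg/m³.
(x−vt)²/(4Dt) = (-20)²/(4 × 1.1 × 690) = 0.1318; exp(−0.1318) = 0.8765.
C = 0.0005973 × 0.8765 = 0.000524 kg/m³.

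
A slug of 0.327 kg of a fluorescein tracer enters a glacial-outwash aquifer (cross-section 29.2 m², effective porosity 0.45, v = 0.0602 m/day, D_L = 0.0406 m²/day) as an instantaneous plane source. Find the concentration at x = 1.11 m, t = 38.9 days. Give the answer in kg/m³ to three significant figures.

For an instantaneous plane source, C(x,t) = M/(n_e·A·√(4πDt)) · exp(−(x−vt)²/(4Dt)), with n_e·A the pore (flow) area.
Plume center vt = 0.0602 × 38.9 = 2.34178 m, so the well at 1.11 m is 1.23178 m upgradient of the peak.
√(4πDt) = 4.455 m, giving peak height M/(n_e·A·√(4πDt)) = 0.327/(0.45 × 29.2 × 4.455) = 0.005586 kg/m³.
(x−vt)²/(4Dt) = (-1.23178)²/(4 × 0.0406 × 38.9) = 0.2402; exp(−0.2402) = 0.7865.
C = 0.005586 × 0.7865 = 0.00439 kg/m³.

0.00439 kg/m³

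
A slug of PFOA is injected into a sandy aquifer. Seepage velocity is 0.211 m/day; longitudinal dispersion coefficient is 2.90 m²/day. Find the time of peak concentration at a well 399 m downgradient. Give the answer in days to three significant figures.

1830 days

For the 1D instantaneous-source solution, setting ∂C/∂t = 0 at fixed x gives v²t² + 2Dt − x² = 0, so t = (√(D² + v²x²) − D)/v².
√(D² + v²x²) = √(2.90² + 0.211² × 399²) = 84.24; v² = 0.044521.
t = (84.24 − 2.90)/0.044521 = 1830 days (vs. the pure-advection estimate x/v = 1890 d).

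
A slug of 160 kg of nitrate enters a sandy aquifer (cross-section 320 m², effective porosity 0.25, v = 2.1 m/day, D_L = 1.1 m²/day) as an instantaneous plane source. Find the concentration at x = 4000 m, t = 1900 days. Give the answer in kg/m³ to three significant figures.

0.0122 kg/m³

For an instantaneous plane source, C(x,t) = M/(n_e·A·√(4πDt)) · exp(−(x−vt)²/(4Dt)), with n_e·A the pore (flow) area.
Plume center vt = 2.1 × 1900 = 3990 m, so the well at 4000 m is 10 m downgradient of the peak.
√(4πDt) = 162.1 m, giving peak height M/(n_e·A·√(4πDt)) = 160/(0.25 × 320 × 162.1) = 0.01234 kg/m³.
(x−vt)²/(4Dt) = (10)²/(4 × 1.1 × 1900) = 0.01196; exp(−0.01196) = 0.9881.
C = 0.01234 × 0.9881 = 0.0122 kg/m³.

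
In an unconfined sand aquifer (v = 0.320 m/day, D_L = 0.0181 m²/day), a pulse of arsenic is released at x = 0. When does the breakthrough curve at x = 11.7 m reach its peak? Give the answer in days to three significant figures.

36.4 days

For the 1D instantaneous-source solution, setting ∂C/∂t = 0 at fixed x gives v²t² + 2Dt − x² = 0, so t = (√(D² + v²x²) − D)/v².
√(D² + v²x²) = √(0.0181² + 0.320² × 11.7²) = 3.744; v² = 0.1024.
t = (3.744 − 0.0181)/0.1024 = 36.4 days (vs. the pure-advection estimate x/v = 36.6 d).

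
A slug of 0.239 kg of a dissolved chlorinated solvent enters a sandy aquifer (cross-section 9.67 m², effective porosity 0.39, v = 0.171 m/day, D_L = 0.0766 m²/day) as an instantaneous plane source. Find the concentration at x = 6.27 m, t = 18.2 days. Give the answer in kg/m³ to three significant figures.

For an instantaneous plane source, C(x,t) = M/(n_e·A·√(4πDt)) · exp(−(x−vt)²/(4Dt)), with n_e·A the pore (flow) area.
Plume center vt = 0.171 × 18.2 = 3.1122 m, so the well at 6.27 m is 3.1578 m downgradient of the peak.
√(4πDt) = 4.186 m, giving peak height M/(n_e·A·√(4πDt)) = 0.239/(0.39 × 9.67 × 4.186) = 0.01514 kg/m³.
(x−vt)²/(4Dt) = (3.1578)²/(4 × 0.0766 × 18.2) = 1.788; exp(−1.788) = 0.1673.
C = 0.01514 × 0.1673 = 0.00253 kg/m³.

0.00253 kg/m³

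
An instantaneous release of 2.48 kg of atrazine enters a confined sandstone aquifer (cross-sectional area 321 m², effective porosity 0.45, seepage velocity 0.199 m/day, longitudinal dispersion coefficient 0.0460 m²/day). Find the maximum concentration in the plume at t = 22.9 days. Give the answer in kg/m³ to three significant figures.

0.00472 kg/m³

The peak of an instantaneous 1D plume sits at x = vt; there the Gaussian factor is 1 and C_max = M/(n_e·A·√(4πDt)), where n_e·A is the pore area the mass is dissolved in.
√(4πDt) = √(4π × 0.0460 × 22.9) = 3.638 m, so C_max = 2.48/(0.45 × 321 × 3.638) = 0.00472 kg/m³.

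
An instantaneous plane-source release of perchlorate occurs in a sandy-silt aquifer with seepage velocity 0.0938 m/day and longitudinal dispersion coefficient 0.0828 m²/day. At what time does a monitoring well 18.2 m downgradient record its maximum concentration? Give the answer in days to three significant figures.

For the 1D instantaneous-source solution, setting ∂C/∂t = 0 at fixed x gives v²t² + 2Dt − x² = 0, so t = (√(D² + v²x²) − D)/v².
√(D² + v²x²) = √(0.0828² + 0.0938² × 18.2²) = 1.709; v² = 0.00879844.
t = (1.709 − 0.0828)/0.00879844 = 185 days (vs. the pure-advection estimate x/v = 194 d).

185 days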